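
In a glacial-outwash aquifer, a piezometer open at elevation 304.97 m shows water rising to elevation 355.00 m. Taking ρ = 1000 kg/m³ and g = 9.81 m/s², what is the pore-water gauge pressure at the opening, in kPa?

P ≈ 491 kPa

Pressure head ψ = h − z = 355.00 − 304.97 = 50.03 m.
P = ρgψ = 1000 × 9.81 × 50.03 = 490794 Pa ≈ 491 kPa.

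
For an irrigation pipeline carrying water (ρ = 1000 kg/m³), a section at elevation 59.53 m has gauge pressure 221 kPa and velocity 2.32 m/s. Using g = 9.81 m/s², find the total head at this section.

h ≈ 82.33 m

Pressure head ψ = P/(ρg) = 221×1000 / (1000 × 9.81) = 22.53 m.
Velocity head = v²/(2g) = 2.32² / (2 × 9.81) = 0.274 m.
h = z + ψ + v²/(2g) = 59.53 + 22.53 + 0.274 = 82.33 m.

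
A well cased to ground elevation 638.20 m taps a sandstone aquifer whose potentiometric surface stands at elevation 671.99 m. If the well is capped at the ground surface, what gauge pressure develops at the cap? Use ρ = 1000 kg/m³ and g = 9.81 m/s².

P ≈ 331 kPa

Head above the cap: Δh = 671.99 − 638.20 = 33.79 m.
P = ρgΔh = 1000 × 9.81 × 33.79 = 331480 Pa ≈ 331 kPa.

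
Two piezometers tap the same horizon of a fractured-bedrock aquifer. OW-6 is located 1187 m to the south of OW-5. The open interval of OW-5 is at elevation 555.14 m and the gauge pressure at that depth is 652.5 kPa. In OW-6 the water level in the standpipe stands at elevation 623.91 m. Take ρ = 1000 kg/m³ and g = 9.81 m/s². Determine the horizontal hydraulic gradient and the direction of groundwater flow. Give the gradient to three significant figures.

i ≈ 0.00190; groundwater flows toward the north

Pressure head at OW-5: ψ = P/(ρg) = 652.5×1000 / (1000 × 9.81) = 66.51 m.
Total head at OW-5: h = z + ψ = 555.14 + 66.51 = 621.65 m.
Total head at OW-6: h = 623.91 m (water level in the piezometer is the total head).
Head difference: h(OW-5) − h(OW-6) = 621.65 − 623.91 = -2.26 m.
Hydraulic gradient: i = |Δh| / L = 2.26 / 1187 = 0.00190.
Flow is from higher to lower head: from OW-6 toward OW-5, i.e. toward the north.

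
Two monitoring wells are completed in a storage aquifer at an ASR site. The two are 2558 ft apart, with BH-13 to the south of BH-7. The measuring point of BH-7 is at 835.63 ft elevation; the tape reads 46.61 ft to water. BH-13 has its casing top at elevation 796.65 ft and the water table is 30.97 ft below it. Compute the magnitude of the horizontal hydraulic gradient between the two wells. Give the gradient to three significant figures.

i ≈ 0.00912

Total head at BH-7: h = 835.63 − 46.61 = 789.02 ft.
Total head at BH-13: h = 796.65 − 30.97 = 765.68 ft.
Head difference: h(BH-7) − h(BH-13) = 789.02 − 765.68 = 23.34 ft.
Hydraulic gradient: i = |Δh| / L = 23.34 / 2558 = 0.00912.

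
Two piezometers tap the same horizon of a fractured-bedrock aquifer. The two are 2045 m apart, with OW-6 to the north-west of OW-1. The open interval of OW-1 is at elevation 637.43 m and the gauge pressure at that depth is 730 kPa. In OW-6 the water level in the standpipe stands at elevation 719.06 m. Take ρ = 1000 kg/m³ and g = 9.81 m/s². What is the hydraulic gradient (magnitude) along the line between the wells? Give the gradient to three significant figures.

i ≈ 0.00353

Pressure head at OW-1: ψ = P/(ρg) = 730×1000 / (1000 × 9.81) = 74.41 m.
Total head at OW-1: h = z + ψ = 637.43 + 74.41 = 711.84 m.
Total head at OW-6: h = 719.06 m (water level in the piezometer is the total head).
Head difference: h(OW-1) − h(OW-6) = 711.84 − 719.06 = -7.22 m.
Hydraulic gradient: i = |Δh| / L = 7.22 / 2045 = 0.00353.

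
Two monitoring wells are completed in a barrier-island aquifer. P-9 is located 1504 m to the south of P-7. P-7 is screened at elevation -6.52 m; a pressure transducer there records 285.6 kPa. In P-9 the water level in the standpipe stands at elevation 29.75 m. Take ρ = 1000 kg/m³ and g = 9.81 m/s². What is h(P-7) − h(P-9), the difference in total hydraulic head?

Pressure head at P-7: ψ = P/(ρg) = 285.6×1000 / (1000 × 9.81) = 29.11 m.
Total head at P-7: h = z + ψ = -6.52 + 29.11 = 22.59 m.
Total head at P-9: h = 29.75 m (water level in the piezometer is the total head).
Head difference: h(P-7) − h(P-9) = 22.59 − 29.75 = -7.16 m.

Δh ≈ -7.16 m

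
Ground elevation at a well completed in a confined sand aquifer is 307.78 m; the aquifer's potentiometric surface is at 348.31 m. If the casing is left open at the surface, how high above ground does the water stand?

Water rises to the potentiometric surface, so the rise above ground = 348.31 − 307.78 = 40.53 m.

≈ 40.53 m above ground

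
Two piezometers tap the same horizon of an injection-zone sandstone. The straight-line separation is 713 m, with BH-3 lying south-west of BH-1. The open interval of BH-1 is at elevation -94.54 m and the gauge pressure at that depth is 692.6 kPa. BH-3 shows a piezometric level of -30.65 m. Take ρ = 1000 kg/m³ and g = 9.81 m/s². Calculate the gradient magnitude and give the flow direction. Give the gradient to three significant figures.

i ≈ 0.00941; groundwater flows toward the south-west

Pressure head at BH-1: ψ = P/(ρg) = 692.6×1000 / (1000 × 9.81) = 70.60 m.
Total head at BH-1: h = z + ψ = -94.54 + 70.60 = -23.94 m.
Total head at BH-3: h = -30.65 m (water level in the piezometer is the total head).
Head difference: h(BH-1) − h(BH-3) = -23.94 − (-30.65) = 6.71 m.
Hydraulic gradient: i = |Δh| / L = 6.71 / 713 = 0.00941.
Flow is from higher to lower head: from BH-1 toward BH-3, i.e. toward the south-west.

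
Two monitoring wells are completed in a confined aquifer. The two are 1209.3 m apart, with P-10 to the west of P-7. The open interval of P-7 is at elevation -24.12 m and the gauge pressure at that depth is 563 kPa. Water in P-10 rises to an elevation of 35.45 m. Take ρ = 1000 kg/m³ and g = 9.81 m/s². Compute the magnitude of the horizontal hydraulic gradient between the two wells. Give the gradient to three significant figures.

i ≈ 0.00180

Pressure head at P-7: ψ = P/(ρg) = 563×1000 / (1000 × 9.81) = 57.39 m.
Total head at P-7: h = z + ψ = -24.12 + 57.39 = 33.27 m.
Total head at P-10: h = 35.45 m (water level in the piezometer is the total head).
Head difference: h(P-7) − h(P-10) = 33.27 − 35.45 = -2.18 m.
Hydraulic gradient: i = |Δh| / L = 2.18 / 1209.3 = 0.00180.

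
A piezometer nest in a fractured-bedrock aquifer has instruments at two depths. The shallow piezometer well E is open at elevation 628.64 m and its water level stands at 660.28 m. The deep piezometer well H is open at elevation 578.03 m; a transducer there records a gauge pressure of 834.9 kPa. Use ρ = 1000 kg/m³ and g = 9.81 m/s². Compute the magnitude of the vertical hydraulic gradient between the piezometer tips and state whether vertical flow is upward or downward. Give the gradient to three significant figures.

|i_v| ≈ 0.0565; vertical flow is upward

Total head at well E: h = 660.28 m (water level in the standpipe).
Pressure head at well H: ψ = P/(ρg) = 834.9×1000 / (1000 × 9.81) = 85.11 m.
Total head at well H: h = z + ψ = 578.03 + 85.11 = 663.14 m.
Δh = h(well E) − h(well H) = 660.28 − 663.14 = -2.86 m.
Vertical separation Δz = 628.64 − 578.03 = 50.61 m.
|i_v| = |Δh| / Δz = 2.86 / 50.61 = 0.0565.
Head is higher in the deep piezometer, so vertical flow is upward (discharge condition).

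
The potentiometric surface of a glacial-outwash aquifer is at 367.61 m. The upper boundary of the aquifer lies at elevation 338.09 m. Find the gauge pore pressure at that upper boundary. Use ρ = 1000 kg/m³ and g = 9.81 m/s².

Pressure head at the aquifer top: ψ = h − z = 367.61 − 338.09 = 29.52 m.
P = ρgψ = 1000 × 9.81 × 29.52 = 289591 Pa ≈ 290 kPa.

P ≈ 290 kPa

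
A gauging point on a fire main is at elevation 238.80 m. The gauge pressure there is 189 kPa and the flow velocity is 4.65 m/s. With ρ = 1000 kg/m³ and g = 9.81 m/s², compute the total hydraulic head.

h ≈ 259.17 m

Pressure head ψ = P/(ρg) = 189×1000 / (1000 × 9.81) = 19.27 m.
Velocity head = v²/(2g) = 4.65² / (2 × 9.81) = 1.102 m.
h = z + ψ + v²/(2g) = 238.80 + 19.27 + 1.102 = 259.17 m.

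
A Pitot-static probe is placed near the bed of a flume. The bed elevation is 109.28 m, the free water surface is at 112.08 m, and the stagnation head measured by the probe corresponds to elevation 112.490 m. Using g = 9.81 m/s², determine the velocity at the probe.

Near the bed, under hydrostatic conditions, the piezometric head (z + ψ) equals the free-surface elevation, 112.08 m.
Velocity head = total − piezometric = 112.490 − 112.08 = 0.410 m.
v = √(2g·h_v) = √(2 × 9.81 × 0.410) = 2.84 m/s.

v ≈ 2.84 m/s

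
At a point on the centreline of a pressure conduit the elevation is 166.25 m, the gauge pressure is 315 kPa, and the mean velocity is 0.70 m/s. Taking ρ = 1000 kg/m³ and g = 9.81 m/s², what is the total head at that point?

h ≈ 198.39 m

Pressure head ψ = P/(ρg) = 315×1000 / (1000 × 9.81) = 32.11 m.
Velocity head = v²/(2g) = 0.70² / (2 × 9.81) = 0.025 m.
h = z + ψ + v²/(2g) = 166.25 + 32.11 + 0.025 = 198.39 m.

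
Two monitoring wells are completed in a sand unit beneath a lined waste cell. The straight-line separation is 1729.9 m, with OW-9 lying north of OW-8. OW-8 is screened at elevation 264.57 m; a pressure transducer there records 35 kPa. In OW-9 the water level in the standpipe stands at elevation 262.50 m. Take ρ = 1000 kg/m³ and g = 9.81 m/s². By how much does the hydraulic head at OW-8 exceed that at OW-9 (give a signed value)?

Δh ≈ 5.64 m

Pressure head at OW-8: ψ = P/(ρg) = 35×1000 / (1000 × 9.81) = 3.57 m.
Total head at OW-8: h = z + ψ = 264.57 + 3.57 = 268.14 m.
Total head at OW-9: h = 262.50 m (water level in the piezometer is the total head).
Head difference: h(OW-8) − h(OW-9) = 268.14 − 262.50 = 5.64 m.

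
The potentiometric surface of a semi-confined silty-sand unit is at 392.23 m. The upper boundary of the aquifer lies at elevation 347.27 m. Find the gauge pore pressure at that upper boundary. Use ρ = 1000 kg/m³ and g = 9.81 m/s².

P ≈ 441 kPa

Pressure head at the aquifer top: ψ = h − z = 392.23 − 347.27 = 44.96 m.
P = ρgψ = 1000 × 9.81 × 44.96 = 441058 Pa ≈ 441 kPa.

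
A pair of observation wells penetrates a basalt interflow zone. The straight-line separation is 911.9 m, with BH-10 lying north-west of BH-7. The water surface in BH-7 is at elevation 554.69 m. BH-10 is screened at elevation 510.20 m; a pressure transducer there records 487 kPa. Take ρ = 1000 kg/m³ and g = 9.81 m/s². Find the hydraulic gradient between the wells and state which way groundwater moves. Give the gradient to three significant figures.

i ≈ 0.00565; groundwater flows toward the south-east

Total head at BH-7: h = 554.69 m (water level in the piezometer is the total head).
Pressure head at BH-10: ψ = P/(ρg) = 487×1000 / (1000 × 9.81) = 49.64 m.
Total head at BH-10: h = z + ψ = 510.20 + 49.64 = 559.84 m.
Head difference: h(BH-7) − h(BH-10) = 554.69 − 559.84 = -5.15 m.
Hydraulic gradient: i = |Δh| / L = 5.15 / 911.9 = 0.00565.
Flow is from higher to lower head: from BH-10 toward BH-7, i.e. toward the south-east.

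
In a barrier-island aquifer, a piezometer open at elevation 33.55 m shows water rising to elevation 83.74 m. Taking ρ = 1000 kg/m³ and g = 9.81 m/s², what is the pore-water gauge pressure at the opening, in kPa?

P ≈ 492 kPa

Pressure head ψ = h − z = 83.74 − 33.55 = 50.19 m.
P = ρgψ = 1000 × 9.81 × 50.19 = 492364 Pa ≈ 492 kPa.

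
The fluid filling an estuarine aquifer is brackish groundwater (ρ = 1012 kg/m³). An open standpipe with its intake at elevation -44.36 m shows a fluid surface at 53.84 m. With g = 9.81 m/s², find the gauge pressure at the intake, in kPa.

Pressure head ψ = h − z = 53.84 − (-44.36) = 98.20 m.
P = ρgψ = 1012 × 9.81 × 98.20 = 974902 Pa ≈ 975 kPa.

P ≈ 975 kPa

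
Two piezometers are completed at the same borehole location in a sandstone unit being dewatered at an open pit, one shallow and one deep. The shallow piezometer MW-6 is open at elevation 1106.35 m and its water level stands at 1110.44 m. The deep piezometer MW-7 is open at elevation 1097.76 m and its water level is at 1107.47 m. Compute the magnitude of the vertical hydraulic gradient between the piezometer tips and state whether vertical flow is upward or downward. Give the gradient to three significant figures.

Total head at MW-6: h = 1110.44 m (water level in the standpipe).
Total head at MW-7: h = 1107.47 m.
Δh = h(MW-6) − h(MW-7) = 1110.44 − 1107.47 = 2.97 m.
Vertical separation Δz = 1106.35 − 1097.76 = 8.59 m.
|i_v| = |Δh| / Δz = 2.97 / 8.59 = 0.346.
Head is higher in the shallow piezometer, so vertical flow is downward (recharge condition).

|i_v| ≈ 0.346; vertical flow is downward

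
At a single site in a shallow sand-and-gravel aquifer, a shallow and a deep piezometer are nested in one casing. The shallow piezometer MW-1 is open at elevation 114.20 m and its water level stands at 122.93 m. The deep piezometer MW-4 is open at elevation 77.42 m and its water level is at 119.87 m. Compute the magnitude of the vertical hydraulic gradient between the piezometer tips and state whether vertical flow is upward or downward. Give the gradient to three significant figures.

|i_v| ≈ 0.0832; vertical flow is downward

Total head at MW-1: h = 122.93 m (water level in the standpipe).
Total head at MW-4: h = 119.87 m.
Δh = h(MW-1) − h(MW-4) = 122.93 − 119.87 = 3.06 m.
Vertical separation Δz = 114.20 − 77.42 = 36.78 m.
|i_v| = |Δh| / Δz = 3.06 / 36.78 = 0.0832.
Head is higher in the shallow piezometer, so vertical flow is downward (recharge condition).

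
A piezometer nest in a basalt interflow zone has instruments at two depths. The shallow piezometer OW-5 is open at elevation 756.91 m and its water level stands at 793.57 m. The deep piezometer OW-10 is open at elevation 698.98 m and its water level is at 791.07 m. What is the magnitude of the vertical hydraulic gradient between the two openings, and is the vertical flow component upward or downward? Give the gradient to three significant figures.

Total head at OW-5: h = 793.57 m (water level in the standpipe).
Total head at OW-10: h = 791.07 m.
Δh = h(OW-5) − h(OW-10) = 793.57 − 791.07 = 2.50 m.
Vertical separation Δz = 756.91 − 698.98 = 57.93 m.
|i_v| = |Δh| / Δz = 2.50 / 57.93 = 0.0432.
Head is higher in the shallow piezometer, so vertical flow is downward (recharge condition).

|i_v| ≈ 0.0432; vertical flow is downward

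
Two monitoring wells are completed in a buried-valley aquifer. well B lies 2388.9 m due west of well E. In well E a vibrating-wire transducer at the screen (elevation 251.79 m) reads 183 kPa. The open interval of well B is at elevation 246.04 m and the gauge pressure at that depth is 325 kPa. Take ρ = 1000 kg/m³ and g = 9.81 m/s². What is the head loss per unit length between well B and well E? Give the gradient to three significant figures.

Pressure head at well E: ψ = P/(ρg) = 183×1000 / (1000 × 9.81) = 18.65 m.
Total head at well E: h = z + ψ = 251.79 + 18.65 = 270.44 m.
Pressure head at well B: ψ = P/(ρg) = 325×1000 / (1000 × 9.81) = 33.13 m.
Total head at well B: h = z + ψ = 246.04 + 33.13 = 279.17 m.
Head difference: h(well E) − h(well B) = 270.44 − 279.17 = -8.73 m.
Hydraulic gradient: i = |Δh| / L = 8.73 / 2388.9 = 0.00365.

i ≈ 0.00365 m/m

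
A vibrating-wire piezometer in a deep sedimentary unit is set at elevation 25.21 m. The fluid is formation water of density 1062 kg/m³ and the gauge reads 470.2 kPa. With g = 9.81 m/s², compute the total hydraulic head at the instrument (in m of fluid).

h ≈ 70.34 m

ψ = P/(ρg) = 470.2×1000 / (1062 × 9.81) = 45.13 m.
h = z + ψ = 25.21 + 45.13 = 70.34 m.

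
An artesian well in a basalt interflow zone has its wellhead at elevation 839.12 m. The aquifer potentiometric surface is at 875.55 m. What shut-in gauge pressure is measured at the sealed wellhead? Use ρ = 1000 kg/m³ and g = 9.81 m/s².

Head above the cap: Δh = 875.55 − 839.12 = 36.43 m.
P = ρgΔh = 1000 × 9.81 × 36.43 = 357378 Pa ≈ 357 kPa.

P ≈ 357 kPa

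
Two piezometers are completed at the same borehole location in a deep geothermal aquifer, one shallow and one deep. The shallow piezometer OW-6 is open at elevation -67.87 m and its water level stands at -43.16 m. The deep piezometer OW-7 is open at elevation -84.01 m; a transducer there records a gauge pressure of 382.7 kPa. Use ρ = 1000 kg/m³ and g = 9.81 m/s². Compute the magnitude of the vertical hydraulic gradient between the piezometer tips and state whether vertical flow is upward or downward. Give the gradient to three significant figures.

|i_v| ≈ 0.114; vertical flow is downward

Total head at OW-6: h = -43.16 m (water level in the standpipe).
Pressure head at OW-7: ψ = P/(ρg) = 382.7×1000 / (1000 × 9.81) = 39.01 m.
Total head at OW-7: h = z + ψ = -84.01 + 39.01 = -45.00 m.
Δh = h(OW-6) − h(OW-7) = -43.16 − (-45.00) = 1.84 m.
Vertical separation Δz = -67.87 − (-84.01) = 16.14 m.
|i_v| = |Δh| / Δz = 1.84 / 16.14 = 0.114.
Head is higher in the shallow piezometer, so vertical flow is downward (recharge condition).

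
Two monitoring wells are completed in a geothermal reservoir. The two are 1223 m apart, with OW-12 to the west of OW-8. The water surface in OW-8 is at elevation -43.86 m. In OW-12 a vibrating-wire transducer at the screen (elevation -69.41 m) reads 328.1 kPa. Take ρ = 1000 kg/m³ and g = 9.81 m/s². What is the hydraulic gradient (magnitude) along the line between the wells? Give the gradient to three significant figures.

Total head at OW-8: h = -43.86 m (water level in the piezometer is the total head).
Pressure head at OW-12: ψ = P/(ρg) = 328.1×1000 / (1000 × 9.81) = 33.45 m.
Total head at OW-12: h = z + ψ = -69.41 + 33.45 = -35.96 m.
Head difference: h(OW-8) − h(OW-12) = -43.86 − (-35.96) = -7.90 m.
Hydraulic gradient: i = |Δh| / L = 7.90 / 1223 = 0.00646.

i ≈ 0.00646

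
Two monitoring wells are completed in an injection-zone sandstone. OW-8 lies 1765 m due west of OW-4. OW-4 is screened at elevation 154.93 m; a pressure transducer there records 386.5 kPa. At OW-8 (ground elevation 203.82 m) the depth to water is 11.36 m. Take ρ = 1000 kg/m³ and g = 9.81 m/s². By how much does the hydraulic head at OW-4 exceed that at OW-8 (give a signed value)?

Δh ≈ 1.87 m

Pressure head at OW-4: ψ = P/(ρg) = 386.5×1000 / (1000 × 9.81) = 39.40 m.
Total head at OW-4: h = z + ψ = 154.93 + 39.40 = 194.33 m.
Total head at OW-8: h = 203.82 − 11.36 = 192.46 m.
Head difference: h(OW-4) − h(OW-8) = 194.33 − 192.46 = 1.87 m.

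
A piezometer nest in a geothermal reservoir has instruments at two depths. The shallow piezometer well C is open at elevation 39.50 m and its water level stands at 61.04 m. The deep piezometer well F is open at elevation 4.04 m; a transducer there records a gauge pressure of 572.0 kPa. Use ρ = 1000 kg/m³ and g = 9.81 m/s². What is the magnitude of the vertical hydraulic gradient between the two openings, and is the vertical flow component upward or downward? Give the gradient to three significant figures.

|i_v| ≈ 0.0369; vertical flow is upward

Total head at well C: h = 61.04 m (water level in the standpipe).
Pressure head at well F: ψ = P/(ρg) = 572.0×1000 / (1000 × 9.81) = 58.31 m.
Total head at well F: h = z + ψ = 4.04 + 58.31 = 62.35 m.
Δh = h(well C) − h(well F) = 61.04 − 62.35 = -1.31 m.
Vertical separation Δz = 39.50 − 4.04 = 35.46 m.
|i_v| = |Δh| / Δz = 1.31 / 35.46 = 0.0369.
Head is higher in the deep piezometer, so vertical flow is upward (discharge condition).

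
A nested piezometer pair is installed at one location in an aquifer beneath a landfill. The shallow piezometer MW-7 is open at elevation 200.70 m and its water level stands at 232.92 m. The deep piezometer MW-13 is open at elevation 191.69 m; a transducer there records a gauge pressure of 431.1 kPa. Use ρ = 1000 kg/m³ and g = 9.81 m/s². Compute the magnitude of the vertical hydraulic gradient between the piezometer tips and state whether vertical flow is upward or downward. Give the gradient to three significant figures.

|i_v| ≈ 0.301; vertical flow is upward

Total head at MW-7: h = 232.92 m (water level in the standpipe).
Pressure head at MW-13: ψ = P/(ρg) = 431.1×1000 / (1000 × 9.81) = 43.94 m.
Total head at MW-13: h = z + ψ = 191.69 + 43.94 = 235.63 m.
Δh = h(MW-7) − h(MW-13) = 232.92 − 235.63 = -2.71 m.
Vertical separation Δz = 200.70 − 191.69 = 9.01 m.
|i_v| = |Δh| / Δz = 2.71 / 9.01 = 0.301.
Head is higher in the deep piezometer, so vertical flow is upward (discharge condition).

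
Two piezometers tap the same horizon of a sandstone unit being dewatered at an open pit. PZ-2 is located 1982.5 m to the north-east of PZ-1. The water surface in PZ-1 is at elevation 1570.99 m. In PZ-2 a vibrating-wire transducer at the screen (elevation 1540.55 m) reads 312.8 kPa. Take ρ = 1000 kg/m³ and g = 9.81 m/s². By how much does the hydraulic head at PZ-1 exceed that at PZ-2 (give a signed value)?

Total head at PZ-1: h = 1570.99 m (water level in the piezometer is the total head).
Pressure head at PZ-2: ψ = P/(ρg) = 312.8×1000 / (1000 × 9.81) = 31.89 m.
Total head at PZ-2: h = z + ψ = 1540.55 + 31.89 = 1572.44 m.
Head difference: h(PZ-1) − h(PZ-2) = 1570.99 − 1572.44 = -1.45 m.

Δh ≈ -1.45 m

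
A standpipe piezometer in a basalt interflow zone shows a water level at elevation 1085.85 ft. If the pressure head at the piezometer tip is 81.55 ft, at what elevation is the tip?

z ≈ 1004.30 ft

z = h − ψ = 1085.85 − 81.55 = 1004.30 ft.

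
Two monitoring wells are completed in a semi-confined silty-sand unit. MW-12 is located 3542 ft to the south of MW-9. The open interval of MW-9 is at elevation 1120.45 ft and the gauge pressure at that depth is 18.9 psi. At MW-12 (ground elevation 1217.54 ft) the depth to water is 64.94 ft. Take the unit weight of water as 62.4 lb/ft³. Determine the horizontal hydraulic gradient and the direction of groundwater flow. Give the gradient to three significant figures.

i ≈ 0.00324; groundwater flows toward the south

Pressure head at MW-9: ψ = 144·P/γ = 144 × 18.9 / 62.4 = 43.62 ft.
Total head at MW-9: h = z + ψ = 1120.45 + 43.62 = 1164.07 ft.
Total head at MW-12: h = 1217.54 − 64.94 = 1152.60 ft.
Head difference: h(MW-9) − h(MW-12) = 1164.07 − 1152.60 = 11.47 ft.
Hydraulic gradient: i = |Δh| / L = 11.47 / 3542 = 0.00324.
Flow is from higher to lower head: from MW-9 toward MW-12, i.e. toward the south.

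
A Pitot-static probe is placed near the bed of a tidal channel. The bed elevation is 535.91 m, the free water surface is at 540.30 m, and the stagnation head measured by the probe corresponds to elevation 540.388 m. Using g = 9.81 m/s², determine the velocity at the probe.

v ≈ 1.31 m/s

Near the bed, under hydrostatic conditions, the piezometric head (z + ψ) equals the free-surface elevation, 540.30 m.
Velocity head = total − piezometric = 540.388 − 540.30 = 0.088 m.
v = √(2g·h_v) = √(2 × 9.81 × 0.088) = 1.31 m/s.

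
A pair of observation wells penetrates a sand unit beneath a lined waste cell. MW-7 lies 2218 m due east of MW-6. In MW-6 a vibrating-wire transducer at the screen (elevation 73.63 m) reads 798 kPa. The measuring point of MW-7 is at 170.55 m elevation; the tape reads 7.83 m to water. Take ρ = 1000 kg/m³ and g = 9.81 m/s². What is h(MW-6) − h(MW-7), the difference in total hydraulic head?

Δh ≈ -7.74 m

Pressure head at MW-6: ψ = P/(ρg) = 798×1000 / (1000 × 9.81) = 81.35 m.
Total head at MW-6: h = z + ψ = 73.63 + 81.35 = 154.98 m.
Total head at MW-7: h = 170.55 − 7.83 = 162.72 m.
Head difference: h(MW-6) − h(MW-7) = 154.98 − 162.72 = -7.74 m.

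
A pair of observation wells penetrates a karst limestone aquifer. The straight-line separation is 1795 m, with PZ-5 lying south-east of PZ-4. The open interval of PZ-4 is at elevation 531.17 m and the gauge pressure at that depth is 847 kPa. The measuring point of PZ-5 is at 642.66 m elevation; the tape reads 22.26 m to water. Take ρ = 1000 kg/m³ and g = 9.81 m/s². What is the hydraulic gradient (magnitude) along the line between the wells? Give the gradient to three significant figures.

i ≈ 0.00161

Pressure head at PZ-4: ψ = P/(ρg) = 847×1000 / (1000 × 9.81) = 86.34 m.
Total head at PZ-4: h = z + ψ = 531.17 + 86.34 = 617.51 m.
Total head at PZ-5: h = 642.66 − 22.26 = 620.40 m.
Head difference: h(PZ-4) − h(PZ-5) = 617.51 − 620.40 = -2.89 m.
Hydraulic gradient: i = |Δh| / L = 2.89 / 1795 = 0.00161.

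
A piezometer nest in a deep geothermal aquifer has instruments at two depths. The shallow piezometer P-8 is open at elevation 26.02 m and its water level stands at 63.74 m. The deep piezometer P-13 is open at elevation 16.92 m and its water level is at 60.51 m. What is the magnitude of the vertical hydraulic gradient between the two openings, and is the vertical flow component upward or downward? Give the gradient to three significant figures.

|i_v| ≈ 0.355; vertical flow is downward

Total head at P-8: h = 63.74 m (water level in the standpipe).
Total head at P-13: h = 60.51 m.
Δh = h(P-8) − h(P-13) = 63.74 − 60.51 = 3.23 m.
Vertical separation Δz = 26.02 − 16.92 = 9.10 m.
|i_v| = |Δh| / Δz = 3.23 / 9.10 = 0.355.
Head is higher in the shallow piezometer, so vertical flow is downward (recharge condition).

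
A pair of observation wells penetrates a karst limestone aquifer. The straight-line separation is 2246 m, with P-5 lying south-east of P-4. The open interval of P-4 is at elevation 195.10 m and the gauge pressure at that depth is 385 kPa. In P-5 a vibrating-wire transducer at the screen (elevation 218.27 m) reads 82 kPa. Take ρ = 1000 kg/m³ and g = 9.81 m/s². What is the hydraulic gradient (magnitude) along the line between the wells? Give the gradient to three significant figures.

i ≈ 0.00344

Pressure head at P-4: ψ = P/(ρg) = 385×1000 / (1000 × 9.81) = 39.25 m.
Total head at P-4: h = z + ψ = 195.10 + 39.25 = 234.35 m.
Pressure head at P-5: ψ = P/(ρg) = 82×1000 / (1000 × 9.81) = 8.36 m.
Total head at P-5: h = z + ψ = 218.27 + 8.36 = 226.63 m.
Head difference: h(P-4) − h(P-5) = 234.35 − 226.63 = 7.72 m.
Hydraulic gradient: i = |Δh| / L = 7.72 / 2246 = 0.00344.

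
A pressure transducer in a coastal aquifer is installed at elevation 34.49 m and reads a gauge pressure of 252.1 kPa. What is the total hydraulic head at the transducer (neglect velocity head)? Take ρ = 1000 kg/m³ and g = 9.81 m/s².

h ≈ 60.19 m

ψ = P/(ρg) = 252.1×1000 / (1000 × 9.81) = 25.70 m.
h = z + ψ = 34.49 + 25.70 = 60.19 m.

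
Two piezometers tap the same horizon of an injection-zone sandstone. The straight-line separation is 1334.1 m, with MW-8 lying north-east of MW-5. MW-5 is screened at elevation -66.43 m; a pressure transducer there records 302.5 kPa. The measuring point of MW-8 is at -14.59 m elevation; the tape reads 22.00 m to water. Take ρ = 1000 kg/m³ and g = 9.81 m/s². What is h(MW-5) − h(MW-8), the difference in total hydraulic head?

Pressure head at MW-5: ψ = P/(ρg) = 302.5×1000 / (1000 × 9.81) = 30.84 m.
Total head at MW-5: h = z + ψ = -66.43 + 30.84 = -35.59 m.
Total head at MW-8: h = -14.59 − 22.00 = -36.59 m.
Head difference: h(MW-5) − h(MW-8) = -35.59 − (-36.59) = 1.00 m.

Δh ≈ 1.00 m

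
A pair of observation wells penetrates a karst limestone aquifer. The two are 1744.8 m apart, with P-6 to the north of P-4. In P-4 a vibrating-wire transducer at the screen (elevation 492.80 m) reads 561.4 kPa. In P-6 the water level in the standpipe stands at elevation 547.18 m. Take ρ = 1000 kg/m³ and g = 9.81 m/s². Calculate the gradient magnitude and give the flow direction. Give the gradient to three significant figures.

i ≈ 0.00163; groundwater flows toward the north

Pressure head at P-4: ψ = P/(ρg) = 561.4×1000 / (1000 × 9.81) = 57.23 m.
Total head at P-4: h = z + ψ = 492.80 + 57.23 = 550.03 m.
Total head at P-6: h = 547.18 m (water level in the piezometer is the total head).
Head difference: h(P-4) − h(P-6) = 550.03 − 547.18 = 2.85 m.
Hydraulic gradient: i = |Δh| / L = 2.85 / 1744.8 = 0.00163.
Flow is from higher to lower head: from P-4 toward P-6, i.e. toward the north.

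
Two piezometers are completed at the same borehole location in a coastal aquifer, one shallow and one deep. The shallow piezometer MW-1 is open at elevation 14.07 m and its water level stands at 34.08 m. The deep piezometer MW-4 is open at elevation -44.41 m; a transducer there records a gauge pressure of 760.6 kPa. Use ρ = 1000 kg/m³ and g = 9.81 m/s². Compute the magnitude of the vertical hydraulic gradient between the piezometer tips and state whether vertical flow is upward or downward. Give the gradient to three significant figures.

|i_v| ≈ 0.0164; vertical flow is downward

Total head at MW-1: h = 34.08 m (water level in the standpipe).
Pressure head at MW-4: ψ = P/(ρg) = 760.6×1000 / (1000 × 9.81) = 77.53 m.
Total head at MW-4: h = z + ψ = -44.41 + 77.53 = 33.12 m.
Δh = h(MW-1) − h(MW-4) = 34.08 − 33.12 = 0.96 m.
Vertical separation Δz = 14.07 − (-44.41) = 58.48 m.
|i_v| = |Δh| / Δz = 0.96 / 58.48 = 0.0164.
Head is higher in the shallow piezometer, so vertical flow is downward (recharge condition).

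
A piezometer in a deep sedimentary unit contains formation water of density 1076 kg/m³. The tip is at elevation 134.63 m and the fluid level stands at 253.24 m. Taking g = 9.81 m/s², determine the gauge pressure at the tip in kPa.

Pressure head ψ = h − z = 253.24 − 134.63 = 118.61 m.
P = ρgψ = 1076 × 9.81 × 118.61 = 1251995 Pa ≈ 1250 kPa.

P ≈ 1250 kPa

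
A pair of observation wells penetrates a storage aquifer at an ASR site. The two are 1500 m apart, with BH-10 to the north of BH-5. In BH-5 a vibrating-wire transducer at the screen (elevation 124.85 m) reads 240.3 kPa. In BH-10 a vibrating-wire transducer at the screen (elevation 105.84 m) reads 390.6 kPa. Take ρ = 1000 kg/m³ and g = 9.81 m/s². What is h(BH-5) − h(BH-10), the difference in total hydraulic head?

Δh ≈ 3.69 m

Pressure head at BH-5: ψ = P/(ρg) = 240.3×1000 / (1000 × 9.81) = 24.50 m.
Total head at BH-5: h = z + ψ = 124.85 + 24.50 = 149.35 m.
Pressure head at BH-10: ψ = P/(ρg) = 390.6×1000 / (1000 × 9.81) = 39.82 m.
Total head at BH-10: h = z + ψ = 105.84 + 39.82 = 145.66 m.
Head difference: h(BH-5) − h(BH-10) = 149.35 − 145.66 = 3.69 m.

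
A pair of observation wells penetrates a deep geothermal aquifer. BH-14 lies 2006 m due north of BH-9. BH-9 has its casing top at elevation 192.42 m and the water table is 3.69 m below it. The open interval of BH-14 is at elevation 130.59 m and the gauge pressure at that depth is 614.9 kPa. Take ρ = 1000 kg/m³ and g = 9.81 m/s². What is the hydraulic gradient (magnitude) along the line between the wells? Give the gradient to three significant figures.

Total head at BH-9: h = 192.42 − 3.69 = 188.73 m.
Pressure head at BH-14: ψ = P/(ρg) = 614.9×1000 / (1000 × 9.81) = 62.68 m.
Total head at BH-14: h = z + ψ = 130.59 + 62.68 = 193.27 m.
Head difference: h(BH-9) − h(BH-14) = 188.73 − 193.27 = -4.54 m.
Hydraulic gradient: i = |Δh| / L = 4.54 / 2006 = 0.00226.

i ≈ 0.00226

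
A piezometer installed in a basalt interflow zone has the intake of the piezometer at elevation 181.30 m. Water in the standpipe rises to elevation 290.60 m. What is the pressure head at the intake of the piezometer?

Total head h = 290.60 m (the water-surface elevation in the piezometer).
Pressure head ψ = h − z = 290.60 − 181.30 = 109.30 m.

ψ ≈ 109.30 m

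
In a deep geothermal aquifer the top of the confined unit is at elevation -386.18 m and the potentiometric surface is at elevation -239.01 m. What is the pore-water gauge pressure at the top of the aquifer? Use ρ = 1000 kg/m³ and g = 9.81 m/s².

P ≈ 1440 kPa

Pressure head at the aquifer top: ψ = h − z = -239.01 − (-386.18) = 147.17 m.
P = ρgψ = 1000 × 9.81 × 147.17 = 1443738 Pa ≈ 1440 kPa.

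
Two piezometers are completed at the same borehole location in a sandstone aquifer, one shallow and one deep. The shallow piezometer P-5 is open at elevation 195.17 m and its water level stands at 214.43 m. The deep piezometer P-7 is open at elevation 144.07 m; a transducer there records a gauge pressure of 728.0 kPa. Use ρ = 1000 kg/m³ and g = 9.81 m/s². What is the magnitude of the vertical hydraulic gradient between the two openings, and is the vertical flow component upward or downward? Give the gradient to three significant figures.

|i_v| ≈ 0.0753; vertical flow is upward

Total head at P-5: h = 214.43 m (water level in the standpipe).
Pressure head at P-7: ψ = P/(ρg) = 728.0×1000 / (1000 × 9.81) = 74.21 m.
Total head at P-7: h = z + ψ = 144.07 + 74.21 = 218.28 m.
Δh = h(P-5) − h(P-7) = 214.43 − 218.28 = -3.85 m.
Vertical separation Δz = 195.17 − 144.07 = 51.10 m.
|i_v| = |Δh| / Δz = 3.85 / 51.10 = 0.0753.
Head is higher in the deep piezometer, so vertical flow is upward (discharge condition).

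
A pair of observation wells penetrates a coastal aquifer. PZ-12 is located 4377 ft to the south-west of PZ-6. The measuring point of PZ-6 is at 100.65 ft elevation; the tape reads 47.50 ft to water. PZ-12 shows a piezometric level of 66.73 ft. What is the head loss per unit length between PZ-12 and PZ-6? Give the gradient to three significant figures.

Total head at PZ-6: h = 100.65 − 47.50 = 53.15 ft.
Total head at PZ-12: h = 66.73 ft (water level in the piezometer is the total head).
Head difference: h(PZ-6) − h(PZ-12) = 53.15 − 66.73 = -13.58 ft.
Hydraulic gradient: i = |Δh| / L = 13.58 / 4377 = 0.00310.

i ≈ 0.00310 ft/ft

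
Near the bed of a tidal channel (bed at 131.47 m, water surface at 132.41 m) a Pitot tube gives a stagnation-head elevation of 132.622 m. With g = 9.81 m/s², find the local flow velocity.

Near the bed, under hydrostatic conditions, the piezometric head (z + ψ) equals the free-surface elevation, 132.41 m.
Velocity head = total − piezometric = 132.622 − 132.41 = 0.212 m.
v = √(2g·h_v) = √(2 × 9.81 × 0.212) = 2.04 m/s.

v ≈ 2.04 m/s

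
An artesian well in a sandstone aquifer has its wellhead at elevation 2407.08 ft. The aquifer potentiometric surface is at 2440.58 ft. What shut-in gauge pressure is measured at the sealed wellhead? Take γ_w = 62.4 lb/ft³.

P ≈ 14.5 psi

Head above the cap: Δh = 2440.58 − 2407.08 = 33.50 ft.
P = γΔh/144 = 62.4 × 33.50 / 144 = 14.5 psi.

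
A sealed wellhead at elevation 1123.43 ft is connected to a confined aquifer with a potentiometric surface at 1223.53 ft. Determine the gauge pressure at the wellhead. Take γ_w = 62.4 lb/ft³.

Head above the cap: Δh = 1223.53 − 1123.43 = 100.10 ft.
P = γΔh/144 = 62.4 × 100.10 / 144 = 43.4 psi.

P ≈ 43.4 psi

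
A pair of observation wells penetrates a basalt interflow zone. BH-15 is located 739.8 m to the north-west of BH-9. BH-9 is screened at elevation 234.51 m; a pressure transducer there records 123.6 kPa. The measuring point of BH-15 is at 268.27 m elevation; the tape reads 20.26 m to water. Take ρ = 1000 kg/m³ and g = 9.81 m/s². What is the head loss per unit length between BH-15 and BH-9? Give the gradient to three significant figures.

i ≈ 0.00122 m/m

Pressure head at BH-9: ψ = P/(ρg) = 123.6×1000 / (1000 × 9.81) = 12.60 m.
Total head at BH-9: h = z + ψ = 234.51 + 12.60 = 247.11 m.
Total head at BH-15: h = 268.27 − 20.26 = 248.01 m.
Head difference: h(BH-9) − h(BH-15) = 247.11 − 248.01 = -0.90 m.
Hydraulic gradient: i = |Δh| / L = 0.90 / 739.8 = 0.00122.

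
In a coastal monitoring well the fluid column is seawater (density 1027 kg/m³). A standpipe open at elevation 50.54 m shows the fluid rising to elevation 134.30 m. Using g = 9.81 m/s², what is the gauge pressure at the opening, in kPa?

Pressure head ψ = h − z = 134.30 − 50.54 = 83.76 m.
P = ρgψ = 1027 × 9.81 × 83.76 = 843871 Pa ≈ 844 kPa.

P ≈ 844 kPa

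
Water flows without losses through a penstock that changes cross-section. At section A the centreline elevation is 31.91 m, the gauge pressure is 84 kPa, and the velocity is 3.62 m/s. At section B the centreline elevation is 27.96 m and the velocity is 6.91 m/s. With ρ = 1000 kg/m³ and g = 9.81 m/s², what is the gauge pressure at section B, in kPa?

Pressure head at A: ψ₁ = P₁/(ρg) = 84×1000 / (1000 × 9.81) = 8.56 m.
Velocity heads: v₁²/2g = 3.62²/19.62 = 0.668 m; v₂²/2g = 6.91²/19.62 = 2.434 m.
Total head H = z₁ + ψ₁ + v₁²/2g = 31.91 + 8.56 + 0.668 = 41.14 m.
ψ₂ = H − z₂ − v₂²/2g = 41.14 − 27.96 − 2.434 = 10.75 m.
P₂ = ρgψ₂ = 1000 × 9.81 × 10.75 ≈ 105 kPa.

P₂ ≈ 105 kPa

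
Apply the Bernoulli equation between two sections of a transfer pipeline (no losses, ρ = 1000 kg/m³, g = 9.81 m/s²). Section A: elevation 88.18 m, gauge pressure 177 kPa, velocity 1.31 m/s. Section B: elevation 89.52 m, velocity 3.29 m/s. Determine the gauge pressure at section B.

P₂ ≈ 159 kPa

Pressure head at A: ψ₁ = P₁/(ρg) = 177×1000 / (1000 × 9.81) = 18.04 m.
Velocity heads: v₁²/2g = 1.31²/19.62 = 0.087 m; v₂²/2g = 3.29²/19.62 = 0.552 m.
Total head H = z₁ + ψ₁ + v₁²/2g = 88.18 + 18.04 + 0.087 = 106.31 m.
ψ₂ = H − z₂ − v₂²/2g = 106.31 − 89.52 − 0.552 = 16.24 m.
P₂ = ρgψ₂ = 1000 × 9.81 × 16.24 ≈ 159 kPa.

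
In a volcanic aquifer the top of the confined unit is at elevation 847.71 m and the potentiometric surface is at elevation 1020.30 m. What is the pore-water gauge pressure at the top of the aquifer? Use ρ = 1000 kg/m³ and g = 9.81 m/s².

P ≈ 1690 kPa

Pressure head at the aquifer top: ψ = h − z = 1020.30 − 847.71 = 172.59 m.
P = ρgψ = 1000 × 9.81 × 172.59 = 1693108 Pa ≈ 1690 kPa.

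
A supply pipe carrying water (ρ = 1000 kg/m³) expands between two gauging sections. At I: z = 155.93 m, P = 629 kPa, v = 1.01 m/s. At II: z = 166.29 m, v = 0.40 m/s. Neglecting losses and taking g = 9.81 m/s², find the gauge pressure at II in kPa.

P₂ ≈ 528 kPa

Pressure head at I: ψ₁ = P₁/(ρg) = 629×1000 / (1000 × 9.81) = 64.12 m.
Velocity heads: v₁²/2g = 1.01²/19.62 = 0.052 m; v₂²/2g = 0.40²/19.62 = 0.008 m.
Total head H = z₁ + ψ₁ + v₁²/2g = 155.93 + 64.12 + 0.052 = 220.10 m.
ψ₂ = H − z₂ − v₂²/2g = 220.10 − 166.29 − 0.008 = 53.80 m.
P₂ = ρgψ₂ = 1000 × 9.81 × 53.80 ≈ 528 kPa.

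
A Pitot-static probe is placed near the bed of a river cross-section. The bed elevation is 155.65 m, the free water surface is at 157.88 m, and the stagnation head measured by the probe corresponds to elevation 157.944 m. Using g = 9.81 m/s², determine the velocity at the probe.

Near the bed, under hydrostatic conditions, the piezometric head (z + ψ) equals the free-surface elevation, 157.88 m.
Velocity head = total − piezometric = 157.944 − 157.88 = 0.064 m.
v = √(2g·h_v) = √(2 × 9.81 × 0.064) = 1.12 m/s.

v ≈ 1.12 m/s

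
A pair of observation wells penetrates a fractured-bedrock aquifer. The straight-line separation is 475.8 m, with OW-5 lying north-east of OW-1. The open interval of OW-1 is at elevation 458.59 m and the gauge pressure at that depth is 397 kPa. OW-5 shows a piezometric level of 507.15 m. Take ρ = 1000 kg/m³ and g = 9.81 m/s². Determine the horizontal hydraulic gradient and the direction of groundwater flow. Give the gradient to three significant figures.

i ≈ 0.0170; groundwater flows toward the south-west

Pressure head at OW-1: ψ = P/(ρg) = 397×1000 / (1000 × 9.81) = 40.47 m.
Total head at OW-1: h = z + ψ = 458.59 + 40.47 = 499.06 m.
Total head at OW-5: h = 507.15 m (water level in the piezometer is the total head).
Head difference: h(OW-1) − h(OW-5) = 499.06 − 507.15 = -8.09 m.
Hydraulic gradient: i = |Δh| / L = 8.09 / 475.8 = 0.0170.
Flow is from higher to lower head: from OW-5 toward OW-1, i.e. toward the south-west.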